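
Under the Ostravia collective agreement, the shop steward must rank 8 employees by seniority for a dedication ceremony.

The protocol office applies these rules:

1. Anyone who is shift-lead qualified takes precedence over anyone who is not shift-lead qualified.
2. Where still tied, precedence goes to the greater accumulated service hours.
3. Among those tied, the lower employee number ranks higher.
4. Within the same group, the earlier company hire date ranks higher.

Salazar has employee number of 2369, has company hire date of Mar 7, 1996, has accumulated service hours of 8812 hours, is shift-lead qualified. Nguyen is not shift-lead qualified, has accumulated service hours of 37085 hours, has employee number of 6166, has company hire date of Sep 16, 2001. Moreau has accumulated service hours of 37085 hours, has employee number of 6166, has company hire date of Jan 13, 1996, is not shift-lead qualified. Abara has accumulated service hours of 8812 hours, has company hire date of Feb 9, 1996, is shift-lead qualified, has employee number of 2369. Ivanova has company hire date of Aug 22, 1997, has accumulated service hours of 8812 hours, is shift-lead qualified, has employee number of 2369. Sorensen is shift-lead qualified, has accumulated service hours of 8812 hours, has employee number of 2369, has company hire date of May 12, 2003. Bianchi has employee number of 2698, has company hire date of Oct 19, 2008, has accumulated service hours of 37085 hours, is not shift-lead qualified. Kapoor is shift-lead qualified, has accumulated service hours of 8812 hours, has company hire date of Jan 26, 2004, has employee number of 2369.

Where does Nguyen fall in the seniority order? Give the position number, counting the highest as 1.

8

By the first rule: Abara, Salazar, Ivanova, Sorensen and Kapoor (each shift-lead qualified); then Bianchi, Moreau and Nguyen (each not shift-lead qualified).
Abara, Salazar, Ivanova, Sorensen and Kapoor all have accumulated service hours 8812 hours, so the next rule applies.
Abara, Salazar, Ivanova, Sorensen and Kapoor all have employee number 2369, so the next rule applies.
Among Abara, Salazar, Ivanova, Sorensen and Kapoor, by company hire date (earlier first): Abara (Feb 9, 1996) before Salazar (Mar 7, 1996) before Ivanova (Aug 22, 1997) before Sorensen (May 12, 2003) before Kapoor (Jan 26, 2004).
Bianchi, Moreau and Nguyen all have accumulated service hours 37085 hours, so the next rule applies.
Among Bianchi, Moreau and Nguyen, by employee number (lower first): Bianchi (2698) before Moreau and Nguyen (6166).
Among Moreau and Nguyen, by company hire date (earlier first): Moreau (Jan 13, 1996) before Nguyen (Sep 16, 2001).
Order: Abara, Salazar, Ivanova, Sorensen, Kapoor, Bianchi, Moreau, Nguyen. So position 8.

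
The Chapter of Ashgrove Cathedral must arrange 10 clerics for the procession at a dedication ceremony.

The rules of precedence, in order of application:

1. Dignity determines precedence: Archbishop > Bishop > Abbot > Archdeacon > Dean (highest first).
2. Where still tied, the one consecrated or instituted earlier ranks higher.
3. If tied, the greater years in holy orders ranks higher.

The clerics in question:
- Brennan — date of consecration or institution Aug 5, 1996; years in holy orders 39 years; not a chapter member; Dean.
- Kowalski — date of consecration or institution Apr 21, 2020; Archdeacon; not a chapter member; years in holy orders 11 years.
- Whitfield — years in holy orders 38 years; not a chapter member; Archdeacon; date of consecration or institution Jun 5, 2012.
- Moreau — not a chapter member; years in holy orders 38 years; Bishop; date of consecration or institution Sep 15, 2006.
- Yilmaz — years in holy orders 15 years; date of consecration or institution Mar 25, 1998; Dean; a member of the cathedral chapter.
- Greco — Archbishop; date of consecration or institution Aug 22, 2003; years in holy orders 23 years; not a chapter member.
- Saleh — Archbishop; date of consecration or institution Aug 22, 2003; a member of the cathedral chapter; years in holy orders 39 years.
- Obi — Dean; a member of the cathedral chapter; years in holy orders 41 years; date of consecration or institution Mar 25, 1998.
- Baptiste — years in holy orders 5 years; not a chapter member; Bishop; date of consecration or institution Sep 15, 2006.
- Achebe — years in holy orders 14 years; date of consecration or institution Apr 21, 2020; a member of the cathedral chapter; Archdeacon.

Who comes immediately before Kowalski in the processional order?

By dignity: Saleh and Greco (Archbishop); then Moreau and Baptiste (Bishop); then Whitfield, Achebe and Kowalski (Archdeacon); then Brennan, Obi and Yilmaz (Dean).
Saleh and Greco both have date of consecration or institution Aug 22, 2003, so the next rule applies.
Among Saleh and Greco, by years in holy orders (higher first): Saleh (39 years) before Greco (23 years).
Moreau and Baptiste both have date of consecration or institution Sep 15, 2006, so the next rule applies.
Among Moreau and Baptiste, by years in holy orders (higher first): Moreau (38 years) before Baptiste (5 years).
Among Whitfield, Achebe and Kowalski, by date of consecration or institution (earlier first): Whitfield (Jun 5, 2012) before Achebe and Kowalski (Apr 21, 2020).
Among Achebe and Kowalski, by years in holy orders (higher first): Achebe (14 years) before Kowalski (11 years).
Among Brennan, Obi and Yilmaz, by date of consecration or institution (earlier first): Brennan (Aug 5, 1996) before Obi and Yilmaz (Mar 25, 1998).
Among Obi and Yilmaz, by years in holy orders (higher first): Obi (41 years) before Yilmaz (15 years).
Order: Saleh, Greco, Moreau, Baptiste, Whitfield, Achebe, Kowalski, Brennan, Obi, Yilmaz.

Achebe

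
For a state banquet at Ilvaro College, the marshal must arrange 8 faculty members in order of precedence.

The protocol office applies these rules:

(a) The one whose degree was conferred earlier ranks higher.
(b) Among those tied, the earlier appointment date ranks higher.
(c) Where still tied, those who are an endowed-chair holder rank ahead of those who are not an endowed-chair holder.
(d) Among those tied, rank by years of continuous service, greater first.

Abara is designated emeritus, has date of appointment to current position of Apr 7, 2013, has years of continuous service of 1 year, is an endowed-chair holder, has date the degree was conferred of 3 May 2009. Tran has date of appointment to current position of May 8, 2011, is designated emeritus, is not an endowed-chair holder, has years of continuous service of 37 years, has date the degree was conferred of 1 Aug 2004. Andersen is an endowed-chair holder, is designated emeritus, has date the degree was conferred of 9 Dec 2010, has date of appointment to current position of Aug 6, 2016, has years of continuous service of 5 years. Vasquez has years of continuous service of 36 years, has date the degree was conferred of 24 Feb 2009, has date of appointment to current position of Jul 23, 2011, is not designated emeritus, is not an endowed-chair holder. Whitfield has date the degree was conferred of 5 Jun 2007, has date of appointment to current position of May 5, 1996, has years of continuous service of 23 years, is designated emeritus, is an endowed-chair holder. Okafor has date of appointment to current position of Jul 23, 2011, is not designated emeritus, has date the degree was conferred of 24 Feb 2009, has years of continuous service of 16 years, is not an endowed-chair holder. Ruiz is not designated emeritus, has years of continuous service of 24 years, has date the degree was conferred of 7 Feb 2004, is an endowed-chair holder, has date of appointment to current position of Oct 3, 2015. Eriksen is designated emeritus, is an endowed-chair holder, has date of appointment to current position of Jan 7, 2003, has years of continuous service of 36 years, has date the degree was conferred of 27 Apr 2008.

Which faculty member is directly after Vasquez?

By date the degree was conferred (earlier first): Ruiz (7 Feb 2004); then Tran (1 Aug 2004); then Whitfield (5 Jun 2007); then Eriksen (27 Apr 2008); then Vasquez and Okafor (both 24 Feb 2009); then Abara (3 May 2009); then Andersen (9 Dec 2010).
Vasquez and Okafor both have date of appointment to current position Jul 23, 2011, so the next rule applies.
Vasquez and Okafor are each not an endowed-chair holder, so the next rule applies.
Among Vasquez and Okafor, by years of continuous service (higher first): Vasquez (36 years) before Okafor (16 years).
Order: Ruiz, Tran, Whitfield, Eriksen, Vasquez, Okafor, Abara, Andersen.

Okafor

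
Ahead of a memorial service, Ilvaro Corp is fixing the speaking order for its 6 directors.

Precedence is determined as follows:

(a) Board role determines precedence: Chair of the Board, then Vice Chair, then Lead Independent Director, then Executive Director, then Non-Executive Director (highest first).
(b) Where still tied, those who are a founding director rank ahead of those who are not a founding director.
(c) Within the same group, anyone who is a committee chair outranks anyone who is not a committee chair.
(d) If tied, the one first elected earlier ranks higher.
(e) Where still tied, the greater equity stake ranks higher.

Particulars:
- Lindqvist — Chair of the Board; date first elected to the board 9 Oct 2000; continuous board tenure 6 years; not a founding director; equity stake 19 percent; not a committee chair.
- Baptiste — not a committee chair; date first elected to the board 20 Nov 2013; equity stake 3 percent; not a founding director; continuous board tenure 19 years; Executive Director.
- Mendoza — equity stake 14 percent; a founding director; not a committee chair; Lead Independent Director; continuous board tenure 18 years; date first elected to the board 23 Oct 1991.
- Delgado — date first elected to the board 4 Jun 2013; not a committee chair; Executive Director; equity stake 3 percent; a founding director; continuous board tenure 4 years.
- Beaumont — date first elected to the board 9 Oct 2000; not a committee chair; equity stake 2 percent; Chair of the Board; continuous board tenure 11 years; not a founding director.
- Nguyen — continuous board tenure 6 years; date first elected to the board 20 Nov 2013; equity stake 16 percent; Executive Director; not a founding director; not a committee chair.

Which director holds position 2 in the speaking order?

By board role: Lindqvist and Beaumont (Chair of the Board); then Mendoza (Lead Independent Director); then Delgado, Nguyen and Baptiste (Executive Director).
Lindqvist and Beaumont are each not a founding director, so the next rule applies.
Lindqvist and Beaumont are each not a committee chair, so the next rule applies.
Lindqvist and Beaumont both have date first elected to the board 9 Oct 2000, so the next rule applies.
Among Lindqvist and Beaumont, by equity stake (higher first): Lindqvist (19 percent) before Beaumont (2 percent).
Among Delgado, Nguyen and Baptiste, a founding director before not a founding director: Delgado (a founding director) before Nguyen and Baptiste (not a founding director).
Nguyen and Baptiste are each not a committee chair, so the next rule applies.
Nguyen and Baptiste both have date first elected to the board 20 Nov 2013, so the next rule applies.
Among Nguyen and Baptiste, by equity stake (higher first): Nguyen (16 percent) before Baptiste (3 percent).
Order: Lindqvist, Beaumont, Mendoza, Delgado, Nguyen, Baptiste.

Beaumont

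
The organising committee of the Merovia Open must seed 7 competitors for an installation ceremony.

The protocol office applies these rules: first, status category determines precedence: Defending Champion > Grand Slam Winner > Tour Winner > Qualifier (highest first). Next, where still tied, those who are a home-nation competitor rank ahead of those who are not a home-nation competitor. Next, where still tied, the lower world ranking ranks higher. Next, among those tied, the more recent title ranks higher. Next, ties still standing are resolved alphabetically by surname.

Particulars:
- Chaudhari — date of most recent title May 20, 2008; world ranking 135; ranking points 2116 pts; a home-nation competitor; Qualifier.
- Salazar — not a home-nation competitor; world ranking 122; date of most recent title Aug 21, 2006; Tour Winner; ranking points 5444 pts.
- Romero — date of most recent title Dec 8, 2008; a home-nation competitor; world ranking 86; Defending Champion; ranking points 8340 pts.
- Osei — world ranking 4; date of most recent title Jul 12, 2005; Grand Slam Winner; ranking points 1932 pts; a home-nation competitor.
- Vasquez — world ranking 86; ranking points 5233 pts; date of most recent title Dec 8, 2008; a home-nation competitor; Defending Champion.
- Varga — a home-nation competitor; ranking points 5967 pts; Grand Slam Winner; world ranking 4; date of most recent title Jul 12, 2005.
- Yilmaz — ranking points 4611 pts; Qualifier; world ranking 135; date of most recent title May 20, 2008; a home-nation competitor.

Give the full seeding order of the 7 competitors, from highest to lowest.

By status category: Romero and Vasquez (Defending Champion); then Osei and Varga (Grand Slam Winner); then Salazar (Tour Winner); then Chaudhari and Yilmaz (Qualifier).
Romero and Vasquez are each a home-nation competitor, so the next rule applies.
Romero and Vasquez both have world ranking 86, so the next rule applies.
Romero and Vasquez both have date of most recent title Dec 8, 2008, so the next rule applies.
Among Romero and Vasquez, alphabetically by surname: Romero before Vasquez.
Osei and Varga are each a home-nation competitor, so the next rule applies.
Osei and Varga both have world ranking 4, so the next rule applies.
Osei and Varga both have date of most recent title Jul 12, 2005, so the next rule applies.
Among Osei and Varga, alphabetically by surname: Osei before Varga.
Chaudhari and Yilmaz are each a home-nation competitor, so the next rule applies.
Chaudhari and Yilmaz both have world ranking 135, so the next rule applies.
Chaudhari and Yilmaz both have date of most recent title May 20, 2008, so the next rule applies.
Among Chaudhari and Yilmaz, alphabetically by surname: Chaudhari before Yilmaz.
Full order: Romero, Vasquez, Osei, Varga, Salazar, Chaudhari, Yilmaz.

Romero, Vasquez, Osei, Varga, Salazar, Chaudhari, Yilmaz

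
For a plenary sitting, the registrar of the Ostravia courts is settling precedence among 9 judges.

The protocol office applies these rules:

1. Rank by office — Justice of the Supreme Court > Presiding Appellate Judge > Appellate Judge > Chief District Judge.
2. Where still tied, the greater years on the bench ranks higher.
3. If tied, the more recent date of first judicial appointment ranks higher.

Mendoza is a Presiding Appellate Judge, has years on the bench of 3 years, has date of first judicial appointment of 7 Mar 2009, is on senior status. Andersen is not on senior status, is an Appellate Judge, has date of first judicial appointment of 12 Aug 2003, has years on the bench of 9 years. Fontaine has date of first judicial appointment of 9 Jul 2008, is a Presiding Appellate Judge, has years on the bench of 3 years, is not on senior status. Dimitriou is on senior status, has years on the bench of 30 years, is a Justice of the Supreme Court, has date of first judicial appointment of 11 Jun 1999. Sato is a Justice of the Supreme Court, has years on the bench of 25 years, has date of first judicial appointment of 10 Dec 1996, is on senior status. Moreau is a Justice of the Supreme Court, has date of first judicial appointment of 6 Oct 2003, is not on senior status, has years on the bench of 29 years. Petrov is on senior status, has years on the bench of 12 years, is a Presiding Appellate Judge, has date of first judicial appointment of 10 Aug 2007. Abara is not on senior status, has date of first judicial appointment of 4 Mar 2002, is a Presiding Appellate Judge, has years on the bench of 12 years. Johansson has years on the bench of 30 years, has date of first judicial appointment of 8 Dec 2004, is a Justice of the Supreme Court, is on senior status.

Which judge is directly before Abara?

Petrov

By office: Johansson, Dimitriou, Moreau and Sato (Justice of the Supreme Court); then Petrov, Abara, Mendoza and Fontaine (Presiding Appellate Judge); then Andersen (Appellate Judge).
Among Johansson, Dimitriou, Moreau and Sato, by years on the bench (higher first): Johansson and Dimitriou (30 years) before Moreau (29 years) before Sato (25 years).
Among Johansson and Dimitriou, by date of first judicial appointment (later first): Johansson (8 Dec 2004) before Dimitriou (11 Jun 1999).
Among Petrov, Abara, Mendoza and Fontaine, by years on the bench (higher first): Petrov and Abara (12 years) before Mendoza and Fontaine (3 years).
Among Petrov and Abara, by date of first judicial appointment (later first): Petrov (10 Aug 2007) before Abara (4 Mar 2002).
Among Mendoza and Fontaine, by date of first judicial appointment (later first): Mendoza (7 Mar 2009) before Fontaine (9 Jul 2008).
Order: Johansson, Dimitriou, Moreau, Sato, Petrov, Abara, Mendoza, Fontaine, Andersen.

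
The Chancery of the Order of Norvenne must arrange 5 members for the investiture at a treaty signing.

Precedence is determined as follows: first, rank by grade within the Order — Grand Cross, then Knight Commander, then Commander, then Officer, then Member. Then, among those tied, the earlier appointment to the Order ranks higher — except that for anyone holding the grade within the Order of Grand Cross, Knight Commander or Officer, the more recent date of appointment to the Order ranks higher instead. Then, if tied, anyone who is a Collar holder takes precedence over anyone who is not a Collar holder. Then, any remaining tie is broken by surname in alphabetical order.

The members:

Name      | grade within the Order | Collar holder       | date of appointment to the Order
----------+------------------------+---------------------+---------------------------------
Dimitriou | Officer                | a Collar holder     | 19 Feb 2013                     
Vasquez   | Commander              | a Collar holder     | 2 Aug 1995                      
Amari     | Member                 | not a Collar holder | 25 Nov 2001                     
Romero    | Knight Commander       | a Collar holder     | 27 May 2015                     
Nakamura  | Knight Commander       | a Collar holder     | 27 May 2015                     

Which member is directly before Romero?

Nakamura

By grade within the Order: Nakamura and Romero (Knight Commander); then Vasquez (Commander); then Dimitriou (Officer); then Amari (Member).
Nakamura and Romero both have date of appointment to the Order 27 May 2015, so the next rule applies.
Nakamura and Romero are each a Collar holder, so the next rule applies.
Among Nakamura and Romero, alphabetically by surname: Nakamura before Romero.
Order: Nakamura, Romero, Vasquez, Dimitriou, Amari.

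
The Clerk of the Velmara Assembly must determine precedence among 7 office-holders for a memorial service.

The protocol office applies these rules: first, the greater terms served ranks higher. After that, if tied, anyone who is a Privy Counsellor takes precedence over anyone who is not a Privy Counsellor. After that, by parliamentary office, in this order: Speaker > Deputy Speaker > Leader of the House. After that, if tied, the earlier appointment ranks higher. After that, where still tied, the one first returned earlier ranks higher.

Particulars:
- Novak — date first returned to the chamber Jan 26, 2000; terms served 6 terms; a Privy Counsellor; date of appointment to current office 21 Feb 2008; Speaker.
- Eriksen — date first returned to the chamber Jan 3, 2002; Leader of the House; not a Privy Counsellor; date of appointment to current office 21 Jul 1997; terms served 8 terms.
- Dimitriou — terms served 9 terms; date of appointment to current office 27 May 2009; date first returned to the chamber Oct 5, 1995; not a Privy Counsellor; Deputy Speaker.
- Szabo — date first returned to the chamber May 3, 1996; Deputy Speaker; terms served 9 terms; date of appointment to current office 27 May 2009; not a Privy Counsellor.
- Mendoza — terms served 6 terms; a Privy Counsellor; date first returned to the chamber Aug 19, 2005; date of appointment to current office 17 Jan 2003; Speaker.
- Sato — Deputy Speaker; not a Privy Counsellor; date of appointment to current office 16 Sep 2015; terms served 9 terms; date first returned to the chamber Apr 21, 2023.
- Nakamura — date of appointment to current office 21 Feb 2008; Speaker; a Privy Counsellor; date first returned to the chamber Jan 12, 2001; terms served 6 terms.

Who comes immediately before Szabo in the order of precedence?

By terms served (higher first): Dimitriou, Szabo and Sato (each 9 terms); then Eriksen (8 terms); then Mendoza, Novak and Nakamura (each 6 terms).
Dimitriou, Szabo and Sato are each not a Privy Counsellor, so the next rule applies.
Dimitriou, Szabo and Sato are each Deputy Speaker, so the next rule applies.
Among Dimitriou, Szabo and Sato, by date of appointment to current office (earlier first): Dimitriou and Szabo (27 May 2009) before Sato (16 Sep 2015).
Among Dimitriou and Szabo, by date first returned to the chamber (earlier first): Dimitriou (Oct 5, 1995) before Szabo (May 3, 1996).
Mendoza, Novak and Nakamura are each a Privy Counsellor, so the next rule applies.
Mendoza, Novak and Nakamura are each Speaker, so the next rule applies.
Among Mendoza, Novak and Nakamura, by date of appointment to current office (earlier first): Mendoza (17 Jan 2003) before Novak and Nakamura (21 Feb 2008).
Among Novak and Nakamura, by date first returned to the chamber (earlier first): Novak (Jan 26, 2000) before Nakamura (Jan 12, 2001).
Order: Dimitriou, Szabo, Sato, Eriksen, Mendoza, Novak, Nakamura.

Dimitriou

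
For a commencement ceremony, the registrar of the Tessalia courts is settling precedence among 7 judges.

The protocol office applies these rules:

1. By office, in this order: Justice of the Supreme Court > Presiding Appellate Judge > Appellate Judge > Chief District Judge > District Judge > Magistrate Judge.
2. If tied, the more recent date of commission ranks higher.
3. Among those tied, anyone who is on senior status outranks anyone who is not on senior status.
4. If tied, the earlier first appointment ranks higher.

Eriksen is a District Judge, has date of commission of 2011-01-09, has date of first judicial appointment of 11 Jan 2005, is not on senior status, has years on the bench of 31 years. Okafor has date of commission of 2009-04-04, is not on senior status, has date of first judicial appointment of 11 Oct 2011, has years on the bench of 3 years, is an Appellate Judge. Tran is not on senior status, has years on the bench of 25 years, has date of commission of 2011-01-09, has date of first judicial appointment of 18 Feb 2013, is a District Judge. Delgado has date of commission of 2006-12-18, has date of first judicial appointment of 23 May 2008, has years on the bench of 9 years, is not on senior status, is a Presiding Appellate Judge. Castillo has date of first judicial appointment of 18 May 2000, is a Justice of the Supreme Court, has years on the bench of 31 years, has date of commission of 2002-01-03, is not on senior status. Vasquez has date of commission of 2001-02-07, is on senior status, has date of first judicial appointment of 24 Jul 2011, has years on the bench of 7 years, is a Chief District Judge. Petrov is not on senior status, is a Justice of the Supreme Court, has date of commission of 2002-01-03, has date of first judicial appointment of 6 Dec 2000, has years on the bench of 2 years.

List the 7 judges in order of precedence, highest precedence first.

By office: Castillo and Petrov (Justice of the Supreme Court); then Delgado (Presiding Appellate Judge); then Okafor (Appellate Judge); then Vasquez (Chief District Judge); then Eriksen and Tran (District Judge).
Castillo and Petrov both have date of commission 2002-01-03, so the next rule applies.
Castillo and Petrov are each not on senior status, so the next rule applies.
Among Castillo and Petrov, by date of first judicial appointment (earlier first): Castillo (18 May 2000) before Petrov (6 Dec 2000).
Eriksen and Tran both have date of commission 2011-01-09, so the next rule applies.
Eriksen and Tran are each not on senior status, so the next rule applies.
Among Eriksen and Tran, by date of first judicial appointment (earlier first): Eriksen (11 Jan 2005) before Tran (18 Feb 2013).
Full order: Castillo, Petrov, Delgado, Okafor, Vasquez, Eriksen, Tran.

Castillo, Petrov, Delgado, Okafor, Vasquez, Eriksen, Tran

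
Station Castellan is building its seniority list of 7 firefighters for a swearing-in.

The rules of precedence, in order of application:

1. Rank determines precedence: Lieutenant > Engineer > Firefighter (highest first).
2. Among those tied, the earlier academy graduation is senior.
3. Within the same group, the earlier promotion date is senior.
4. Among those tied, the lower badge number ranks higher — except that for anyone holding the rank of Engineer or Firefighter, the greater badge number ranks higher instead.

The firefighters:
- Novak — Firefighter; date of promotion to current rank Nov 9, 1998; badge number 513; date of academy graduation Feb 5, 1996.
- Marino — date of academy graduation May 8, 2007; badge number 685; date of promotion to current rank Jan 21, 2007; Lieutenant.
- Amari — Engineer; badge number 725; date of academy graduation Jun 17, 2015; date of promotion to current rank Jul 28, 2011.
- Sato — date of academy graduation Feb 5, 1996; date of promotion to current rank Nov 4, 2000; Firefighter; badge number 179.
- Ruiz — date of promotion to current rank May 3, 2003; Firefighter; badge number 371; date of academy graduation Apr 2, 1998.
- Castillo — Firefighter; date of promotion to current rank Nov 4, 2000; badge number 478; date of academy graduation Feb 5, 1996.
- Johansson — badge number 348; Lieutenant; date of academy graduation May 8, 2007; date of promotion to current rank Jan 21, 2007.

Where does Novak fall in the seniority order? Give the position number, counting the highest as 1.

By rank: Johansson and Marino (Lieutenant); then Amari (Engineer); then Novak, Castillo, Sato and Ruiz (Firefighter).
Johansson and Marino both have date of academy graduation May 8, 2007, so the next rule applies.
Johansson and Marino both have date of promotion to current rank Jan 21, 2007, so the next rule applies.
Among Johansson and Marino, by badge number (lower first): Johansson (348) before Marino (685).
Among Novak, Castillo, Sato and Ruiz, by date of academy graduation (earlier first): Novak, Castillo and Sato (Feb 5, 1996) before Ruiz (Apr 2, 1998).
Among Novak, Castillo and Sato, by date of promotion to current rank (earlier first): Novak (Nov 9, 1998) before Castillo and Sato (Nov 4, 2000).
Among Castillo and Sato, by badge number (higher first) (reversed rule for this group): Castillo (478) before Sato (179).
Order: Johansson, Marino, Amari, Novak, Castillo, Sato, Ruiz. So position 4.

4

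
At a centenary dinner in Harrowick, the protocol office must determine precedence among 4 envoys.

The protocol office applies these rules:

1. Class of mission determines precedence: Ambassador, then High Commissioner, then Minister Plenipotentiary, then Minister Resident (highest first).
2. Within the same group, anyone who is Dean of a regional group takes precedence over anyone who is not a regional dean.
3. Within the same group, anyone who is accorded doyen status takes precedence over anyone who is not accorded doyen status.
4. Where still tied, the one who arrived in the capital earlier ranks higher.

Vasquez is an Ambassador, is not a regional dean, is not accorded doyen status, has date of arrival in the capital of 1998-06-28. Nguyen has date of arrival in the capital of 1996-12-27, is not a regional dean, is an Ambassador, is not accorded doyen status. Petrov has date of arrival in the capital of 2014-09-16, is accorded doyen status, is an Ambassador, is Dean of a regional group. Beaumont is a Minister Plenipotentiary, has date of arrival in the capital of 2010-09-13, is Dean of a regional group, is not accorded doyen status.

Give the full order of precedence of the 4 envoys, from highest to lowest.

By class of mission: Petrov, Nguyen and Vasquez (Ambassador); then Beaumont (Minister Plenipotentiary).
Among Petrov, Nguyen and Vasquez, Dean of a regional group before not a regional dean: Petrov (Dean of a regional group) before Nguyen and Vasquez (not a regional dean).
Nguyen and Vasquez are each not accorded doyen status, so the next rule applies.
Among Nguyen and Vasquez, by date of arrival in the capital (earlier first): Nguyen (1996-12-27) before Vasquez (1998-06-28).
Full order: Petrov, Nguyen, Vasquez, Beaumont.

Petrov, Nguyen, Vasquez, Beaumont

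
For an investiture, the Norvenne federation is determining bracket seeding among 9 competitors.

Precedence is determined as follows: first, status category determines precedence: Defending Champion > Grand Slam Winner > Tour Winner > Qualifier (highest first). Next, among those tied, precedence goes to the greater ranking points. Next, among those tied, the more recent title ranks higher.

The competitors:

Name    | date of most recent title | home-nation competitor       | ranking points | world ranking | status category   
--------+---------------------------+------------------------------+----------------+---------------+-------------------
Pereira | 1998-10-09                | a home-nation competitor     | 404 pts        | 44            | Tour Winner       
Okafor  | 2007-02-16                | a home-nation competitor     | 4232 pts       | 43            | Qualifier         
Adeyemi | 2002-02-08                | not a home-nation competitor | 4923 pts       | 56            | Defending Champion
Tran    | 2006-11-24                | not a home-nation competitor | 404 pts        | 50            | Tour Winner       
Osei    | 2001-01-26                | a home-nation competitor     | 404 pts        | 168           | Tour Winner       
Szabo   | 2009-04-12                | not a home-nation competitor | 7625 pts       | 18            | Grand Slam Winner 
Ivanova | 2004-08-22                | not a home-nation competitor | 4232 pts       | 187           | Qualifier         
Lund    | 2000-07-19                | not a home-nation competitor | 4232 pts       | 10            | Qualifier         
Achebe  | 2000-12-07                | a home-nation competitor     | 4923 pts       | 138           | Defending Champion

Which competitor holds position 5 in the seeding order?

By status category: Adeyemi and Achebe (Defending Champion); then Szabo (Grand Slam Winner); then Tran, Osei and Pereira (Tour Winner); then Okafor, Ivanova and Lund (Qualifier).
Adeyemi and Achebe both have ranking points 4923 pts, so the next rule applies.
Among Adeyemi and Achebe, by date of most recent title (later first): Adeyemi (2002-02-08) before Achebe (2000-12-07).
Tran, Osei and Pereira all have ranking points 404 pts, so the next rule applies.
Among Tran, Osei and Pereira, by date of most recent title (later first): Tran (2006-11-24) before Osei (2001-01-26) before Pereira (1998-10-09).
Okafor, Ivanova and Lund all have ranking points 4232 pts, so the next rule applies.
Among Okafor, Ivanova and Lund, by date of most recent title (later first): Okafor (2007-02-16) before Ivanova (2004-08-22) before Lund (2000-07-19).
Order: Adeyemi, Achebe, Szabo, Tran, Osei, Pereira, Okafor, Ivanova, Lund.

Osei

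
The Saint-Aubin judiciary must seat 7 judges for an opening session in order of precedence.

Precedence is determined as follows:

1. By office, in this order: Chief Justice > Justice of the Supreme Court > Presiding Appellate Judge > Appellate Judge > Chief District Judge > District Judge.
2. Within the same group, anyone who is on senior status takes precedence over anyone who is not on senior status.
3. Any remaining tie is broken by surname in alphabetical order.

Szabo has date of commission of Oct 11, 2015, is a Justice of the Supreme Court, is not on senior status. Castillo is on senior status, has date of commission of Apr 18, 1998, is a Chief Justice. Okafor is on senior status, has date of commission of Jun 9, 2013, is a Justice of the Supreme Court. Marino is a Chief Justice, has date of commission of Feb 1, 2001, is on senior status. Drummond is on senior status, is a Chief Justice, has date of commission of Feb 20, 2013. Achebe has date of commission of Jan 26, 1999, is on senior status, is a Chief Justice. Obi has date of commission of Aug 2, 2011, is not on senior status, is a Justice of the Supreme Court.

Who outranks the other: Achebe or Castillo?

By office: Achebe, Castillo, Drummond and Marino (Chief Justice); then Okafor, Obi and Szabo (Justice of the Supreme Court).
Achebe, Castillo, Drummond and Marino are each on senior status, so the next rule applies.
Among Achebe, Castillo, Drummond and Marino, alphabetically by surname: Achebe before Castillo before Drummond before Marino.
Among Okafor, Obi and Szabo, on senior status before not on senior status: Okafor (on senior status) before Obi and Szabo (not on senior status).
Among Obi and Szabo, alphabetically by surname: Obi before Szabo.
So Achebe takes precedence.

Achebe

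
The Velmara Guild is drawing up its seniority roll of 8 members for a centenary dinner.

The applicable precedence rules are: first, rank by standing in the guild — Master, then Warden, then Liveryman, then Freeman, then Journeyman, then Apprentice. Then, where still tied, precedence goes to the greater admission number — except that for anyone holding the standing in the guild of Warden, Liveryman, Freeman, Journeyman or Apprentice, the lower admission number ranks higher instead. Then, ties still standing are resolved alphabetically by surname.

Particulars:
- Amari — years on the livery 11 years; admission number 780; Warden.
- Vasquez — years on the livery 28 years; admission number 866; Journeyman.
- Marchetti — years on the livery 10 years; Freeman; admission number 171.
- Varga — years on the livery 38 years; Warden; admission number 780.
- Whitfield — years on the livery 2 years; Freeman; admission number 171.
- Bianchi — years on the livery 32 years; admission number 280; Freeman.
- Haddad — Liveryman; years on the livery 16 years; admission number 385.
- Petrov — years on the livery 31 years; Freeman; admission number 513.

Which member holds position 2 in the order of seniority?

By standing in the guild: Amari and Varga (Warden); then Haddad (Liveryman); then Marchetti, Whitfield, Bianchi and Petrov (Freeman); then Vasquez (Journeyman).
Amari and Varga both have admission number 780, so the next rule applies.
Among Amari and Varga, alphabetically by surname: Amari before Varga.
Among Marchetti, Whitfield, Bianchi and Petrov, by admission number (lower first) (reversed rule for this group): Marchetti and Whitfield (171) before Bianchi (280) before Petrov (513).
Among Marchetti and Whitfield, alphabetically by surname: Marchetti before Whitfield.
Order: Amari, Varga, Haddad, Marchetti, Whitfield, Bianchi, Petrov, Vasquez.

Varga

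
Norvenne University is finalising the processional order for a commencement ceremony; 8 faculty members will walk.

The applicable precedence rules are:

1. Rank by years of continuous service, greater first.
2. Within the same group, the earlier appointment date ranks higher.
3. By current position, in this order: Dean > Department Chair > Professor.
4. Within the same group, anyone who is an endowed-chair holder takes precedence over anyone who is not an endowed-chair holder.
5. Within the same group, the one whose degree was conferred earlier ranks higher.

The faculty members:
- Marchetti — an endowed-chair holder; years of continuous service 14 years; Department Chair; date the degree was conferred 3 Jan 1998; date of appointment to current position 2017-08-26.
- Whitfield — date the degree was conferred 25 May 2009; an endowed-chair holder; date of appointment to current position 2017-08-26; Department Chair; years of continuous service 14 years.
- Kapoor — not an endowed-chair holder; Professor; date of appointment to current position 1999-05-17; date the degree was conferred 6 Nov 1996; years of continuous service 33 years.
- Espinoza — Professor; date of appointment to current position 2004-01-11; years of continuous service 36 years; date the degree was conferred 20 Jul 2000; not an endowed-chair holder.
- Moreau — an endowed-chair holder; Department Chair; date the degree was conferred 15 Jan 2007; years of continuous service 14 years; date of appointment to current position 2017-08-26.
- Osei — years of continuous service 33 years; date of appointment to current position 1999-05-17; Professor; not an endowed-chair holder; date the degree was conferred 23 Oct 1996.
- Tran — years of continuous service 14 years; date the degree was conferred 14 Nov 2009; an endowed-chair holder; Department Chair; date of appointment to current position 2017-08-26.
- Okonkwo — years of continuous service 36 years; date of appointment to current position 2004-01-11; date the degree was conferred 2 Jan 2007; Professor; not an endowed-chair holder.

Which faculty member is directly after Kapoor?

Marchetti

By years of continuous service (higher first): Espinoza and Okonkwo (both 36 years); then Osei and Kapoor (both 33 years); then Marchetti, Moreau, Whitfield and Tran (each 14 years).
Espinoza and Okonkwo both have date of appointment to current position 2004-01-11, so the next rule applies.
Espinoza and Okonkwo are each Professor, so the next rule applies.
Espinoza and Okonkwo are each not an endowed-chair holder, so the next rule applies.
Among Espinoza and Okonkwo, by date the degree was conferred (earlier first): Espinoza (20 Jul 2000) before Okonkwo (2 Jan 2007).
Osei and Kapoor both have date of appointment to current position 1999-05-17, so the next rule applies.
Osei and Kapoor are each Professor, so the next rule applies.
Osei and Kapoor are each not an endowed-chair holder, so the next rule applies.
Among Osei and Kapoor, by date the degree was conferred (earlier first): Osei (23 Oct 1996) before Kapoor (6 Nov 1996).
Marchetti, Moreau, Whitfield and Tran all have date of appointment to current position 2017-08-26, so the next rule applies.
Marchetti, Moreau, Whitfield and Tran are each Department Chair, so the next rule applies.
Marchetti, Moreau, Whitfield and Tran are each an endowed-chair holder, so the next rule applies.
Among Marchetti, Moreau, Whitfield and Tran, by date the degree was conferred (earlier first): Marchetti (3 Jan 1998) before Moreau (15 Jan 2007) before Whitfield (25 May 2009) before Tran (14 Nov 2009).
Order: Espinoza, Okonkwo, Osei, Kapoor, Marchetti, Moreau, Whitfield, Tran.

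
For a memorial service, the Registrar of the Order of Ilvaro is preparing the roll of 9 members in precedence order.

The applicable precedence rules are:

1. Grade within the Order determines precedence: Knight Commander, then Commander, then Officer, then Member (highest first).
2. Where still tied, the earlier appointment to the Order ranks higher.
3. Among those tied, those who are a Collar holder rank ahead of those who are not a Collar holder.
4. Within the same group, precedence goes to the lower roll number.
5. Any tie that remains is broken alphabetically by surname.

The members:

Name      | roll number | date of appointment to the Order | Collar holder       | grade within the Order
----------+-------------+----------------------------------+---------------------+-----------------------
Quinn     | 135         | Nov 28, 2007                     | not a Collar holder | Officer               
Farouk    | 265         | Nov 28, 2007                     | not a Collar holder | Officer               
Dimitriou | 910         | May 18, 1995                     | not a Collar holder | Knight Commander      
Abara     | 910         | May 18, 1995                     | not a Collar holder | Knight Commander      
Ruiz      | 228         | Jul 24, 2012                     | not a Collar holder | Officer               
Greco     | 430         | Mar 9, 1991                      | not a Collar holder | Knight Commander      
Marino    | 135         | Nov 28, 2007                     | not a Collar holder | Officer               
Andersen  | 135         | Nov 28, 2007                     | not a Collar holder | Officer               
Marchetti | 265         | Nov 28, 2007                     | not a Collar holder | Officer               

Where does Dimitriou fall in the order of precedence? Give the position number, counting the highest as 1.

By grade within the Order: Greco, Abara and Dimitriou (Knight Commander); then Andersen, Marino, Quinn, Farouk, Marchetti and Ruiz (Officer).
Among Greco, Abara and Dimitriou, by date of appointment to the Order (earlier first): Greco (Mar 9, 1991) before Abara and Dimitriou (May 18, 1995).
Abara and Dimitriou are each not a Collar holder, so the next rule applies.
Abara and Dimitriou both have roll number 910, so the next rule applies.
Among Abara and Dimitriou, alphabetically by surname: Abara before Dimitriou.
Among Andersen, Marino, Quinn, Farouk, Marchetti and Ruiz, by date of appointment to the Order (earlier first): Andersen, Marino, Quinn, Farouk and Marchetti (Nov 28, 2007) before Ruiz (Jul 24, 2012).
Andersen, Marino, Quinn, Farouk and Marchetti are each not a Collar holder, so the next rule applies.
Among Andersen, Marino, Quinn, Farouk and Marchetti, by roll number (lower first): Andersen, Marino and Quinn (135) before Farouk and Marchetti (265).
Among Andersen, Marino and Quinn, alphabetically by surname: Andersen before Marino before Quinn.
Among Farouk and Marchetti, alphabetically by surname: Farouk before Marchetti.
Order: Greco, Abara, Dimitriou, Andersen, Marino, Quinn, Farouk, Marchetti, Ruiz. So position 3.

3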